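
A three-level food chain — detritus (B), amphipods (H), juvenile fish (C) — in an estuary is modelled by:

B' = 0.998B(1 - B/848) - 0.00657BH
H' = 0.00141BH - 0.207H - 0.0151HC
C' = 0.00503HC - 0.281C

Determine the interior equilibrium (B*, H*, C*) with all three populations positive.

From dC/dt = 0: 0.00503H* = 0.281, so H* = 55.9.
From dB/dt = 0: 0.998(1 - B*/848) = 0.00657·55.9, giving B* = 848·(1 - 0.368) = 536.
From dH/dt = 0: 0.00141·536 - 0.207 = 0.0151C*, so C* = 0.549/0.0151 = 36.4.

B* ≈ 536, H* ≈ 55.9, C* ≈ 36.4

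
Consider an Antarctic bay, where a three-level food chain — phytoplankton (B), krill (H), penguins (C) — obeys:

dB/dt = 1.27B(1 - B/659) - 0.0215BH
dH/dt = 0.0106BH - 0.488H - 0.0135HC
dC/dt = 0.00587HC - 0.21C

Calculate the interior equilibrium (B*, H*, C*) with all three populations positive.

From dC/dt = 0: 0.00587H* = 0.21, so H* = 35.8.
From dB/dt = 0: 1.27(1 - B*/659) = 0.0215·35.8, giving B* = 659·(1 - 0.606) = 260.
From dH/dt = 0: 0.0106·260 - 0.488 = 0.0135C*, so C* = 2.27/0.0135 = 168.

B* ≈ 260, H* ≈ 35.8, C* ≈ 168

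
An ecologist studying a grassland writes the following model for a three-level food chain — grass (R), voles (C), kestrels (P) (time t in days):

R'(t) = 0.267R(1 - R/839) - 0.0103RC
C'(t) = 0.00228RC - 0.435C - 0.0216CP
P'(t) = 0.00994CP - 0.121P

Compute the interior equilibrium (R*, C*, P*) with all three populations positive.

From dP/dt = 0: 0.00994C* = 0.121, so C* = 12.2.
From dR/dt = 0: 0.267(1 - R*/839) = 0.0103·12.2, giving R* = 839·(1 - 0.47) = 445.
From dC/dt = 0: 0.00228·445 - 0.435 = 0.0216P*, so P* = 0.58/0.0216 = 26.8.

R* ≈ 445, C* ≈ 12.2, P* ≈ 26.8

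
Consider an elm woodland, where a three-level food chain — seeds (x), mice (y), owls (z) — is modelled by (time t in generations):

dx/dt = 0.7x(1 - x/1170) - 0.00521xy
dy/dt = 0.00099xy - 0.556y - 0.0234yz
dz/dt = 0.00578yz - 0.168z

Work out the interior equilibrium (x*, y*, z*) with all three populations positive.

From dz/dt = 0: 0.00578y* = 0.168, so y* = 29.1.
From dx/dt = 0: 0.7(1 - x*/1170) = 0.00521·29.1, giving x* = 1170·(1 - 0.216) = 917.
From dy/dt = 0: 0.00099·917 - 0.556 = 0.0234z*, so z* = 0.352/0.0234 = 15.

x* ≈ 917, y* ≈ 29.1, z* ≈ 15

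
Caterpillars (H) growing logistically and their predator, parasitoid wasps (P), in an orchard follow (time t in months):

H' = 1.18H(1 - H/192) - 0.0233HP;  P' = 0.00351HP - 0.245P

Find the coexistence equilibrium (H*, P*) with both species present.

From dP/dt = 0 with P > 0: 0.00351H* = 0.245, so H* = 69.8.
Substitute into dH/dt = 0: 1.18(1 - 69.8/192) = 0.0233P*.
The bracket is 0.636, giving P* = 0.751/0.0233 = 32.2.

H* ≈ 69.8, P* ≈ 32.2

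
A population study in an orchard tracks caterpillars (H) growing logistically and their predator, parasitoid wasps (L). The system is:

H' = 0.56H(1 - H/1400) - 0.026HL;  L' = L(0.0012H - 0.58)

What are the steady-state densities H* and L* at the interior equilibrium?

From dL/dt = 0 with L > 0: 0.0012H* = 0.58, so H* = 483.
Substitute into dH/dt = 0: 0.56(1 - 483/1400) = 0.026L*.
The bracket is 0.655, giving L* = 0.367/0.026 = 14.1.

H* ≈ 483, L* ≈ 14.1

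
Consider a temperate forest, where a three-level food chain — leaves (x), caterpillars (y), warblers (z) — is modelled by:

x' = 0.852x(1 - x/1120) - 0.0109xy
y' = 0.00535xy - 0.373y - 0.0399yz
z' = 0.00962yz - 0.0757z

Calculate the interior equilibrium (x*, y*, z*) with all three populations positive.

x* ≈ 1010, y* ≈ 7.87, z* ≈ 126

From dz/dt = 0: 0.00962y* = 0.0757, so y* = 7.87.
From dx/dt = 0: 0.852(1 - x*/1120) = 0.0109·7.87, giving x* = 1120·(1 - 0.101) = 1010.
From dy/dt = 0: 0.00535·1010 - 0.373 = 0.0399z*, so z* = 5.02/0.0399 = 126.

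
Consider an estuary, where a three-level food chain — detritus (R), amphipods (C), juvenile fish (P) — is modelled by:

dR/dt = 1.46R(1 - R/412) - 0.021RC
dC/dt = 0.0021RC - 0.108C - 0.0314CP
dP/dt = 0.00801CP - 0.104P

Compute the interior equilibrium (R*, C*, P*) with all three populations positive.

From dP/dt = 0: 0.00801C* = 0.104, so C* = 13.
From dR/dt = 0: 1.46(1 - R*/412) = 0.021·13, giving R* = 412·(1 - 0.187) = 335.
From dC/dt = 0: 0.0021·335 - 0.108 = 0.0314P*, so P* = 0.596/0.0314 = 19.

R* ≈ 335, C* ≈ 13, P* ≈ 19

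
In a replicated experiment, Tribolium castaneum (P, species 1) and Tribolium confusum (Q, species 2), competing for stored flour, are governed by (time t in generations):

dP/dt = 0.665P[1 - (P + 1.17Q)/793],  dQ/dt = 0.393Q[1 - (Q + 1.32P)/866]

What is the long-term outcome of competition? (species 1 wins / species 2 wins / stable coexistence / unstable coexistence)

Compare the nullcline intercepts: K1/α12 = 793/1.17 = 678 < K2 = 866; K2/α21 = 866/1.32 = 656 < K1 = 793.
Since both are reversed, neither can invade when rare; the interior point is a saddle.

unstable coexistence (outcome depends on initial conditions)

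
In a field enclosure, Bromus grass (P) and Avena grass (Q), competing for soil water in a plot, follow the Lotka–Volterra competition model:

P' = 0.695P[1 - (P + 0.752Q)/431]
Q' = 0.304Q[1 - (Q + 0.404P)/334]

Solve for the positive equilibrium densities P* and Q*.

Setting both brackets to zero gives the nullclines P + 0.752Q = 431 and 0.404P + Q = 334.
Substituting Q = 334 - 0.404P into the first: P(1 - 0.752·0.404) = 431 - 0.752·334.
So P* = 180/0.696 = 258, and then Q* = 334 - 0.404·258 = 230.

P* ≈ 258, Q* ≈ 230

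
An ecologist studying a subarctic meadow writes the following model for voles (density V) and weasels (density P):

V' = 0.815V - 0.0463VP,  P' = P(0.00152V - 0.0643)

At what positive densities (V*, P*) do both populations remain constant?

Set dP/dt = 0 with P > 0: 0.00152V - 0.0643 = 0, so V* = 0.0643/0.00152 = 42.3.
Set dV/dt = 0 with V > 0: 0.815 - 0.0463P = 0, so P* = 0.815/0.0463 = 17.6.

V* ≈ 42.3, P* ≈ 17.6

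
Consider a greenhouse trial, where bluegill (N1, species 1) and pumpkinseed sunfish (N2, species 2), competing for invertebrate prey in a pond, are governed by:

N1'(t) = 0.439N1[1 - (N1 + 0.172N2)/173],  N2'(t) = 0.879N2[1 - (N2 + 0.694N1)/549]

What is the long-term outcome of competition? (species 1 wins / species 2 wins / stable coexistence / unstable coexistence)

stable coexistence

Compare the nullcline intercepts: K1/α12 = 173/0.172 = 1010 > K2 = 549; K2/α21 = 549/0.694 = 791 > K1 = 173.
Since both inequalities hold, each species can invade when rare, so the interior equilibrium is stable.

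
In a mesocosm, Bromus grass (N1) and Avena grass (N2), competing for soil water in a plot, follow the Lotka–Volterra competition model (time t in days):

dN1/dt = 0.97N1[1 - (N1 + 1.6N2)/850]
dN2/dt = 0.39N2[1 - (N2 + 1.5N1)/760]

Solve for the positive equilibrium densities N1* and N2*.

N1* ≈ 261, N2* ≈ 368

Setting both brackets to zero gives the nullclines N1 + 1.6N2 = 850 and 1.5N1 + N2 = 760.
Substituting N2 = 760 - 1.5N1 into the first: N1(1 - 1.6·1.5) = 850 - 1.6·760.
So N1* = -366/-1.4 = 261, and then N2* = 760 - 1.5·261 = 368.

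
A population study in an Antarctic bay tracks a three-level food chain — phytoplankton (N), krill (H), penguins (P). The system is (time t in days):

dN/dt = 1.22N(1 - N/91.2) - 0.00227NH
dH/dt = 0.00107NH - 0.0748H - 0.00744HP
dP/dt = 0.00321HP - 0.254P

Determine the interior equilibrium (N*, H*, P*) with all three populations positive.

From dP/dt = 0: 0.00321H* = 0.254, so H* = 79.1.
From dN/dt = 0: 1.22(1 - N*/91.2) = 0.00227·79.1, giving N* = 91.2·(1 - 0.147) = 77.8.
From dH/dt = 0: 0.00107·77.8 - 0.0748 = 0.00744P*, so P* = 0.00842/0.00744 = 1.13.

N* ≈ 77.8, H* ≈ 79.1, P* ≈ 1.13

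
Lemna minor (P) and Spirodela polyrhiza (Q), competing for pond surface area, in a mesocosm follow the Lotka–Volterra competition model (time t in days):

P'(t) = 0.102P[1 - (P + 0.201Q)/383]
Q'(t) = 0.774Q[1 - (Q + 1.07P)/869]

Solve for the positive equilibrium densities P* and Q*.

P* ≈ 265, Q* ≈ 585

Setting both brackets to zero gives the nullclines P + 0.201Q = 383 and 1.07P + Q = 869.
Substituting Q = 869 - 1.07P into the first: P(1 - 0.201·1.07) = 383 - 0.201·869.
So P* = 208/0.785 = 265, and then Q* = 869 - 1.07·265 = 585.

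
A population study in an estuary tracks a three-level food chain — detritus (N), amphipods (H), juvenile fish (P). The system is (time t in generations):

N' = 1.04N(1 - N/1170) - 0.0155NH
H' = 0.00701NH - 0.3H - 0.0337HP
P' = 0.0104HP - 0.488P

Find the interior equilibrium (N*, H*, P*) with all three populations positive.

N* ≈ 352, H* ≈ 46.9, P* ≈ 64.3

From dP/dt = 0: 0.0104H* = 0.488, so H* = 46.9.
From dN/dt = 0: 1.04(1 - N*/1170) = 0.0155·46.9, giving N* = 1170·(1 - 0.699) = 352.
From dH/dt = 0: 0.00701·352 - 0.3 = 0.0337P*, so P* = 2.17/0.0337 = 64.3.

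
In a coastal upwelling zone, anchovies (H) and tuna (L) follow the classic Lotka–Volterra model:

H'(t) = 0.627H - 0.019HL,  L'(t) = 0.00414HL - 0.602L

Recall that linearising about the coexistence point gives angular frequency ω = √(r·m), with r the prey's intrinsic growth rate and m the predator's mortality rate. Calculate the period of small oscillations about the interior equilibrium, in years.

Here r = 0.627 and m = 0.602, so r·m = 0.377.
ω = √0.377 = 0.614 per year, hence T = 2π/ω ≈ 10.2 years.

T ≈ 10.2 years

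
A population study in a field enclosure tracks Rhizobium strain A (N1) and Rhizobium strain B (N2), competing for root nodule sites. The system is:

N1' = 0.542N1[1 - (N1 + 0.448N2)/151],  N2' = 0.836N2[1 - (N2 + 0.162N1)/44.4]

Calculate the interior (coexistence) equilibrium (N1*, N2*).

Setting both brackets to zero gives the nullclines N1 + 0.448N2 = 151 and 0.162N1 + N2 = 44.4.
Substituting N2 = 44.4 - 0.162N1 into the first: N1(1 - 0.448·0.162) = 151 - 0.448·44.4.
So N1* = 131/0.927 = 141, and then N2* = 44.4 - 0.162·141 = 21.5.

N1* ≈ 141, N2* ≈ 21.5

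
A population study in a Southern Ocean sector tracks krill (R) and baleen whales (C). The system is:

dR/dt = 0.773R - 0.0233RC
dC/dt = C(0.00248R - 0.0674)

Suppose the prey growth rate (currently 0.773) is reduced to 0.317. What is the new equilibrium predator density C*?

At the interior fixed point, setting dR/dt = 0 with R > 0 fixes C* = (prey growth rate)/(RC coefficient) — independent of the other coefficients.
With the change, C* = 0.317/0.0233 = 13.6; it falls from 33.2.

C* ≈ 13.6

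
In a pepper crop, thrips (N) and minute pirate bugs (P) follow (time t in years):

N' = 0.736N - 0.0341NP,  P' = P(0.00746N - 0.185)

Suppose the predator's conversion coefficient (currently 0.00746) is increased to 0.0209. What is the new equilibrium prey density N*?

N* ≈ 8.85

At the interior fixed point, setting dP/dt = 0 with P > 0 fixes N* = (predator death rate)/(NP coefficient) — independent of the other coefficients.
With the change, N* = 0.185/0.0209 = 8.85; it falls from 24.8.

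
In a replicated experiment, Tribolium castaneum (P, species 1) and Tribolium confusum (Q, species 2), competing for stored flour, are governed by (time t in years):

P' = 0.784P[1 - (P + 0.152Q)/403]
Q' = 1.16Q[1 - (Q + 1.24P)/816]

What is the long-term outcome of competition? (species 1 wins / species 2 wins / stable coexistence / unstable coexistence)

stable coexistence

Compare the nullcline intercepts: K1/α12 = 403/0.152 = 2650 > K2 = 816; K2/α21 = 816/1.24 = 658 > K1 = 403.
Since both inequalities hold, each species can invade when rare, so the interior equilibrium is stable.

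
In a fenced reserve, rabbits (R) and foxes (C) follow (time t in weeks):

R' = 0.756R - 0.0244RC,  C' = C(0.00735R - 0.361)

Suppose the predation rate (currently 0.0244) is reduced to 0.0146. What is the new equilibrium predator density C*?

C* ≈ 51.8

At the interior fixed point, setting dR/dt = 0 with R > 0 fixes C* = (prey growth rate)/(RC coefficient) — independent of the other coefficients.
With the change, C* = 0.756/0.0146 = 51.8; it rises from 31.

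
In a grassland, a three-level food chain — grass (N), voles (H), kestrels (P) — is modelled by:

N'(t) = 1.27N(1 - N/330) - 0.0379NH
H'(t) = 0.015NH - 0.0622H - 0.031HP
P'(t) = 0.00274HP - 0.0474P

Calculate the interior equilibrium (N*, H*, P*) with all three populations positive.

N* ≈ 160, H* ≈ 17.3, P* ≈ 75.2

From dP/dt = 0: 0.00274H* = 0.0474, so H* = 17.3.
From dN/dt = 0: 1.27(1 - N*/330) = 0.0379·17.3, giving N* = 330·(1 - 0.516) = 160.
From dH/dt = 0: 0.015·160 - 0.0622 = 0.031P*, so P* = 2.33/0.031 = 75.2.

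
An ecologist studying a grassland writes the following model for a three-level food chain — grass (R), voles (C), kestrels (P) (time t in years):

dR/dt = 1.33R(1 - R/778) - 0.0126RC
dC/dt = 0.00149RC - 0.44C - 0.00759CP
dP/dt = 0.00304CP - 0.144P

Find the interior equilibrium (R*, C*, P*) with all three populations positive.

R* ≈ 429, C* ≈ 47.4, P* ≈ 26.2

From dP/dt = 0: 0.00304C* = 0.144, so C* = 47.4.
From dR/dt = 0: 1.33(1 - R*/778) = 0.0126·47.4, giving R* = 778·(1 - 0.449) = 429.
From dC/dt = 0: 0.00149·429 - 0.44 = 0.00759P*, so P* = 0.199/0.00759 = 26.2.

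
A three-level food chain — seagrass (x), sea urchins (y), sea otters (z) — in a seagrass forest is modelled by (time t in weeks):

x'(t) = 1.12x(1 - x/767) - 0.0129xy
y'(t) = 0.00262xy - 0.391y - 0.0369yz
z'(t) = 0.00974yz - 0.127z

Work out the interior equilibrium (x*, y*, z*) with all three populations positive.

From dz/dt = 0: 0.00974y* = 0.127, so y* = 13.
From dx/dt = 0: 1.12(1 - x*/767) = 0.0129·13, giving x* = 767·(1 - 0.15) = 652.
From dy/dt = 0: 0.00262·652 - 0.391 = 0.0369z*, so z* = 1.32/0.0369 = 35.7.

x* ≈ 652, y* ≈ 13, z* ≈ 35.7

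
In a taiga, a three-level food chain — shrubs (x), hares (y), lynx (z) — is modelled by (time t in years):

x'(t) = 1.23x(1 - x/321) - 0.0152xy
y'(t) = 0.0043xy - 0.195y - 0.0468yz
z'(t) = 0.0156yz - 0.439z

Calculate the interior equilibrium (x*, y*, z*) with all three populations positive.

From dz/dt = 0: 0.0156y* = 0.439, so y* = 28.1.
From dx/dt = 0: 1.23(1 - x*/321) = 0.0152·28.1, giving x* = 321·(1 - 0.348) = 209.
From dy/dt = 0: 0.0043·209 - 0.195 = 0.0468z*, so z* = 0.705/0.0468 = 15.1.

x* ≈ 209, y* ≈ 28.1, z* ≈ 15.1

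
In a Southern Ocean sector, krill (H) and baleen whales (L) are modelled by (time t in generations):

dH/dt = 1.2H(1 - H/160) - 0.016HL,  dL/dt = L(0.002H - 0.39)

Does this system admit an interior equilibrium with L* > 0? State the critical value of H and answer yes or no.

Threshold H = 195; K < 195, so no, the predator goes extinct.

The predator equation gives dL/dt > 0 only when H > 0.39/0.002 = 195.
Without the predator, H → K = 160. Since 160 < 195, the predator cannot invade.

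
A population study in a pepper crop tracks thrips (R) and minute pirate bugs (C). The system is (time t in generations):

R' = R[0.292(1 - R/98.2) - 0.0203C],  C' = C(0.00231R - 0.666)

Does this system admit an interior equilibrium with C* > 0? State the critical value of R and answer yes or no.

Threshold R = 288; K < 288, so no, the predator goes extinct.

The predator equation gives dC/dt > 0 only when R > 0.666/0.00231 = 288.
Without the predator, R → K = 98.2. Since 98.2 < 288, the predator cannot invade.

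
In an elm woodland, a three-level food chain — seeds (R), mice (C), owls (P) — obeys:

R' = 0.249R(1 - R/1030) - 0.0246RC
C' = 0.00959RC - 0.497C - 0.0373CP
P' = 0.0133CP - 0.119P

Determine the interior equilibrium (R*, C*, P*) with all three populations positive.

R* ≈ 120, C* ≈ 8.95, P* ≈ 17.4

From dP/dt = 0: 0.0133C* = 0.119, so C* = 8.95.
From dR/dt = 0: 0.249(1 - R*/1030) = 0.0246·8.95, giving R* = 1030·(1 - 0.884) = 120.
From dC/dt = 0: 0.00959·120 - 0.497 = 0.0373P*, so P* = 0.649/0.0373 = 17.4.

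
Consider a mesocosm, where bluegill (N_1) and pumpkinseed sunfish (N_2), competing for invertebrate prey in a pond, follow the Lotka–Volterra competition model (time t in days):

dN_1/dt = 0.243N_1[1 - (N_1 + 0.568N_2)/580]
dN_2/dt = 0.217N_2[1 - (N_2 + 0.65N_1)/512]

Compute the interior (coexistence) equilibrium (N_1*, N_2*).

Setting both brackets to zero gives the nullclines N_1 + 0.568N_2 = 580 and 0.65N_1 + N_2 = 512.
Substituting N_2 = 512 - 0.65N_1 into the first: N_1(1 - 0.568·0.65) = 580 - 0.568·512.
So N_1* = 289/0.631 = 458, and then N_2* = 512 - 0.65·458 = 214.

N_1* ≈ 458, N_2* ≈ 214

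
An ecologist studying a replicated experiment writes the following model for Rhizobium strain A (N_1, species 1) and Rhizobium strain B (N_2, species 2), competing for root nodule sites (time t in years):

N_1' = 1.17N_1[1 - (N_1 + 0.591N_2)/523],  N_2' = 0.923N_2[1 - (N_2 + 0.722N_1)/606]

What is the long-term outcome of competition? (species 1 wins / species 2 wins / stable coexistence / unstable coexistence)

Compare the nullcline intercepts: K1/α12 = 523/0.591 = 885 > K2 = 606; K2/α21 = 606/0.722 = 839 > K1 = 523.
Since both inequalities hold, each species can invade when rare, so the interior equilibrium is stable.

stable coexistence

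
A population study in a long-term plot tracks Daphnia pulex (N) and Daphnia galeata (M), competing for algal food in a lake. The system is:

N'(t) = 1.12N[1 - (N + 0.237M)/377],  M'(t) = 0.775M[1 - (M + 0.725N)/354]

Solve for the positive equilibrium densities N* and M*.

N* ≈ 354, M* ≈ 97.4

Setting both brackets to zero gives the nullclines N + 0.237M = 377 and 0.725N + M = 354.
Substituting M = 354 - 0.725N into the first: N(1 - 0.237·0.725) = 377 - 0.237·354.
So N* = 293/0.828 = 354, and then M* = 354 - 0.725·354 = 97.4.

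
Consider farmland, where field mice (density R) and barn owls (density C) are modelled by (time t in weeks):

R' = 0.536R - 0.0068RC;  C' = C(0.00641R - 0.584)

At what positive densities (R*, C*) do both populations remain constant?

R* ≈ 91.1, C* ≈ 78.8

Set dC/dt = 0 with C > 0: 0.00641R - 0.584 = 0, so R* = 0.584/0.00641 = 91.1.
Set dR/dt = 0 with R > 0: 0.536 - 0.0068C = 0, so C* = 0.536/0.0068 = 78.8.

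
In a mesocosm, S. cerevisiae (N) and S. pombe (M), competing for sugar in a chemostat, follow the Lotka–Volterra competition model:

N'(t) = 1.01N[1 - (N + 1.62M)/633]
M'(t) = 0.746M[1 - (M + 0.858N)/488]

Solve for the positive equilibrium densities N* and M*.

Setting both brackets to zero gives the nullclines N + 1.62M = 633 and 0.858N + M = 488.
Substituting M = 488 - 0.858N into the first: N(1 - 1.62·0.858) = 633 - 1.62·488.
So N* = -158/-0.39 = 404, and then M* = 488 - 0.858·404 = 141.

N* ≈ 404, M* ≈ 141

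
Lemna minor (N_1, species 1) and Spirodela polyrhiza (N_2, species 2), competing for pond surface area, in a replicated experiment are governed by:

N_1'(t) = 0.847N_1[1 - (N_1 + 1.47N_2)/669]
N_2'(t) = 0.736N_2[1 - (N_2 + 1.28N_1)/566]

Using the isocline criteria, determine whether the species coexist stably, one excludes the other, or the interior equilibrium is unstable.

unstable coexistence (outcome depends on initial conditions)

Compare the nullcline intercepts: K1/α12 = 669/1.47 = 455 < K2 = 566; K2/α21 = 566/1.28 = 442 < K1 = 669.
Since both are reversed, neither can invade when rare; the interior point is a saddle.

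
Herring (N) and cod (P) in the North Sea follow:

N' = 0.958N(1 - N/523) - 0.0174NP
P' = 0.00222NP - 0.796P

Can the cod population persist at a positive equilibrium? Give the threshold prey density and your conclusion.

Threshold N = 359; K > 359, so yes, the predator persists.

The predator equation gives dP/dt > 0 only when N > 0.796/0.00222 = 359.
Without the predator, N → K = 523. Since 523 > 359, the predator can invade and persist.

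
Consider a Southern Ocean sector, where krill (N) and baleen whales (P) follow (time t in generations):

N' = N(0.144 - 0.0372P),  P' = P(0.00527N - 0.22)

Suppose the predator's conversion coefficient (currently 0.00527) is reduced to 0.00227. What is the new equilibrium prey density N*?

At the interior fixed point, setting dP/dt = 0 with P > 0 fixes N* = (predator death rate)/(NP coefficient) — independent of the other coefficients.
With the change, N* = 0.22/0.00227 = 96.9; it rises from 41.7.

N* ≈ 96.9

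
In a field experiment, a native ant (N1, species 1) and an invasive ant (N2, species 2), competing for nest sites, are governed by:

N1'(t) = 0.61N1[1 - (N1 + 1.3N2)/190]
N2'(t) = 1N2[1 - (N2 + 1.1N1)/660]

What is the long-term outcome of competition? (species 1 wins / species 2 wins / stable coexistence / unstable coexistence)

species 2 excludes species 1

Compare the nullcline intercepts: K1/α12 = 190/1.3 = 146 < K2 = 660; K2/α21 = 660/1.1 = 600 > K1 = 190.
Since the inequalities point opposite ways, species 2 can invade but species 1 cannot.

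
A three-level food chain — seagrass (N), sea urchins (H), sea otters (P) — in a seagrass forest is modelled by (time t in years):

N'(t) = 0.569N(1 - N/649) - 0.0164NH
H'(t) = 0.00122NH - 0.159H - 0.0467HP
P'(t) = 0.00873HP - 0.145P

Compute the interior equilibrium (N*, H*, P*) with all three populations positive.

From dP/dt = 0: 0.00873H* = 0.145, so H* = 16.6.
From dN/dt = 0: 0.569(1 - N*/649) = 0.0164·16.6, giving N* = 649·(1 - 0.479) = 338.
From dH/dt = 0: 0.00122·338 - 0.159 = 0.0467P*, so P* = 0.254/0.0467 = 5.43.

N* ≈ 338, H* ≈ 16.6, P* ≈ 5.43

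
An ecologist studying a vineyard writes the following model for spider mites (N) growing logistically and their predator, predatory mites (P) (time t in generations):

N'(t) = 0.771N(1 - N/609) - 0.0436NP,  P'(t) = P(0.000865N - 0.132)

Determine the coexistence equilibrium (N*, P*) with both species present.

N* ≈ 153, P* ≈ 13.3

From dP/dt = 0 with P > 0: 0.000865N* = 0.132, so N* = 153.
Substitute into dN/dt = 0: 0.771(1 - 153/609) = 0.0436P*.
The bracket is 0.749, giving P* = 0.578/0.0436 = 13.3.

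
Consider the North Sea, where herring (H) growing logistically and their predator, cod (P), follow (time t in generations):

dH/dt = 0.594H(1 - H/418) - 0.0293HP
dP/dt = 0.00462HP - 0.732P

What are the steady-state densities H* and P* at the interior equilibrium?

From dP/dt = 0 with P > 0: 0.00462H* = 0.732, so H* = 158.
Substitute into dH/dt = 0: 0.594(1 - 158/418) = 0.0293P*.
The bracket is 0.621, giving P* = 0.369/0.0293 = 12.6.

H* ≈ 158, P* ≈ 12.6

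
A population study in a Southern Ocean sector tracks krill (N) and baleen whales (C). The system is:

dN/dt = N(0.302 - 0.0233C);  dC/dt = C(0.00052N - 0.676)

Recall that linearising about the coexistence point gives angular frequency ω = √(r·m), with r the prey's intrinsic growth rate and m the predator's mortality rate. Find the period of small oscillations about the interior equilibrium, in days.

Here r = 0.302 and m = 0.676, so r·m = 0.204.
ω = √0.204 = 0.452 per day, hence T = 2π/ω ≈ 13.9 days.

T ≈ 13.9 days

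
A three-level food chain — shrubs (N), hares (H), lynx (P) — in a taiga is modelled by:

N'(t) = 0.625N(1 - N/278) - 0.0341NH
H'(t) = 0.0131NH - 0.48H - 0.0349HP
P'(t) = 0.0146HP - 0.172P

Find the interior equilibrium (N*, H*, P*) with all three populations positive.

N* ≈ 99.3, H* ≈ 11.8, P* ≈ 23.5

From dP/dt = 0: 0.0146H* = 0.172, so H* = 11.8.
From dN/dt = 0: 0.625(1 - N*/278) = 0.0341·11.8, giving N* = 278·(1 - 0.643) = 99.3.
From dH/dt = 0: 0.0131·99.3 - 0.48 = 0.0349P*, so P* = 0.821/0.0349 = 23.5.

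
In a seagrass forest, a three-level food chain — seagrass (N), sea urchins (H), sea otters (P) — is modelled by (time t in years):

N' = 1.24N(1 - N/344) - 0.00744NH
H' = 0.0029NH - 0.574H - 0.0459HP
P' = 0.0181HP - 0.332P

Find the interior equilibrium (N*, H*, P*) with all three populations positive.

From dP/dt = 0: 0.0181H* = 0.332, so H* = 18.3.
From dN/dt = 0: 1.24(1 - N*/344) = 0.00744·18.3, giving N* = 344·(1 - 0.11) = 306.
From dH/dt = 0: 0.0029·306 - 0.574 = 0.0459P*, so P* = 0.314/0.0459 = 6.84.

N* ≈ 306, H* ≈ 18.3, P* ≈ 6.84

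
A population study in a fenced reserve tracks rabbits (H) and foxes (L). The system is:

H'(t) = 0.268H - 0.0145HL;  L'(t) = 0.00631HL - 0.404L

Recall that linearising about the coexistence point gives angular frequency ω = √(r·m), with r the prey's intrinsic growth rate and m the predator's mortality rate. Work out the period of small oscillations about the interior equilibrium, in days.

Here r = 0.268 and m = 0.404, so r·m = 0.108.
ω = √0.108 = 0.329 per day, hence T = 2π/ω ≈ 19.1 days.

T ≈ 19.1 days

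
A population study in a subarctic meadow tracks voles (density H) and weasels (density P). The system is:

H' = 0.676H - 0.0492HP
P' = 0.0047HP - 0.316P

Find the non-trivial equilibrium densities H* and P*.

H* ≈ 67.2, P* ≈ 13.7

Set dP/dt = 0 with P > 0: 0.0047H - 0.316 = 0, so H* = 0.316/0.0047 = 67.2.
Set dH/dt = 0 with H > 0: 0.676 - 0.0492P = 0, so P* = 0.676/0.0492 = 13.7.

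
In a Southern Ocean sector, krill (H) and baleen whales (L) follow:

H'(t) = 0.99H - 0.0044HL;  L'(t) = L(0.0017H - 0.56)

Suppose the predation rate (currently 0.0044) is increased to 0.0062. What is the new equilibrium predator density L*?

L* ≈ 160

At the interior fixed point, setting dH/dt = 0 with H > 0 fixes L* = (prey growth rate)/(HL coefficient) — independent of the other coefficients.
With the change, L* = 0.99/0.0062 = 160; it falls from 225.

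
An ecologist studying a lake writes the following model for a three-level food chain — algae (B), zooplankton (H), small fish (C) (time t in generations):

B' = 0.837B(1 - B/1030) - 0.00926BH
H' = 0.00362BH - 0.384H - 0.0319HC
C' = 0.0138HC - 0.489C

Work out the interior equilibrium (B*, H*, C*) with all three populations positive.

B* ≈ 626, H* ≈ 35.4, C* ≈ 59

From dC/dt = 0: 0.0138H* = 0.489, so H* = 35.4.
From dB/dt = 0: 0.837(1 - B*/1030) = 0.00926·35.4, giving B* = 1030·(1 - 0.392) = 626.
From dH/dt = 0: 0.00362·626 - 0.384 = 0.0319C*, so C* = 1.88/0.0319 = 59.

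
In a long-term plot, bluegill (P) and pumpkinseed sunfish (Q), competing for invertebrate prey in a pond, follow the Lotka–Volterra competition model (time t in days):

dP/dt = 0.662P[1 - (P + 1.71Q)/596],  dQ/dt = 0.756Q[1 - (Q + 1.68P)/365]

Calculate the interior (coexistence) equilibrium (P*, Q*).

Setting both brackets to zero gives the nullclines P + 1.71Q = 596 and 1.68P + Q = 365.
Substituting Q = 365 - 1.68P into the first: P(1 - 1.71·1.68) = 596 - 1.71·365.
So P* = -28.1/-1.87 = 15, and then Q* = 365 - 1.68·15 = 340.

P* ≈ 15, Q* ≈ 340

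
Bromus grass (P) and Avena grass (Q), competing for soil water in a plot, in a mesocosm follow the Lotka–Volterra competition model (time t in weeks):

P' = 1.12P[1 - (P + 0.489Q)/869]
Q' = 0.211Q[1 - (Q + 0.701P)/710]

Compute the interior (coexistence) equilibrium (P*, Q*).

P* ≈ 794, Q* ≈ 153

Setting both brackets to zero gives the nullclines P + 0.489Q = 869 and 0.701P + Q = 710.
Substituting Q = 710 - 0.701P into the first: P(1 - 0.489·0.701) = 869 - 0.489·710.
So P* = 522/0.657 = 794, and then Q* = 710 - 0.701·794 = 153.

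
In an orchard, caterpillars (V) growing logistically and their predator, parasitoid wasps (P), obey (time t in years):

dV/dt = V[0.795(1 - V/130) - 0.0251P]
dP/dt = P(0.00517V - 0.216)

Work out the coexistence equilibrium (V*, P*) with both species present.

V* ≈ 41.8, P* ≈ 21.5

From dP/dt = 0 with P > 0: 0.00517V* = 0.216, so V* = 41.8.
Substitute into dV/dt = 0: 0.795(1 - 41.8/130) = 0.0251P*.
The bracket is 0.679, giving P* = 0.54/0.0251 = 21.5.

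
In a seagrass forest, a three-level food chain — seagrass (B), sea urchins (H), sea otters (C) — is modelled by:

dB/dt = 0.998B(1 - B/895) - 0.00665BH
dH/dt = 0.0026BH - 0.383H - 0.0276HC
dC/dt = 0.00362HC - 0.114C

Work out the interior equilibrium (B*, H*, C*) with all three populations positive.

From dC/dt = 0: 0.00362H* = 0.114, so H* = 31.5.
From dB/dt = 0: 0.998(1 - B*/895) = 0.00665·31.5, giving B* = 895·(1 - 0.21) = 707.
From dH/dt = 0: 0.0026·707 - 0.383 = 0.0276C*, so C* = 1.46/0.0276 = 52.7.

B* ≈ 707, H* ≈ 31.5, C* ≈ 52.7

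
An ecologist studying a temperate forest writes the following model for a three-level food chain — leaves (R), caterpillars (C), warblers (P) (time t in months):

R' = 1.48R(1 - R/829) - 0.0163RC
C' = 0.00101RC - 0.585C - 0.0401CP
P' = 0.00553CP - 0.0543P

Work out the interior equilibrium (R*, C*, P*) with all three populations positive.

R* ≈ 739, C* ≈ 9.82, P* ≈ 4.03

From dP/dt = 0: 0.00553C* = 0.0543, so C* = 9.82.
From dR/dt = 0: 1.48(1 - R*/829) = 0.0163·9.82, giving R* = 829·(1 - 0.108) = 739.
From dC/dt = 0: 0.00101·739 - 0.585 = 0.0401P*, so P* = 0.162/0.0401 = 4.03.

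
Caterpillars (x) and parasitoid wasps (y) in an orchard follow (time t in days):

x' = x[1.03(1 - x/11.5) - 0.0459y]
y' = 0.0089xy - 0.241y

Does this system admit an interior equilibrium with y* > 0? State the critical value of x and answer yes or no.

Threshold x = 27.1; K < 27.1, so no, the predator goes extinct.

The predator equation gives dy/dt > 0 only when x > 0.241/0.0089 = 27.1.
Without the predator, x → K = 11.5. Since 11.5 < 27.1, the predator cannot invade.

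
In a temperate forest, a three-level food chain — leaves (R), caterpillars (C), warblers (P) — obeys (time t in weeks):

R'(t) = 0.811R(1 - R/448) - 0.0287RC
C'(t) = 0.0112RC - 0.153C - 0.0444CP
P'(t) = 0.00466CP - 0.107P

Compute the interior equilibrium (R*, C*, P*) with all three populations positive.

R* ≈ 84, C* ≈ 23, P* ≈ 17.7

From dP/dt = 0: 0.00466C* = 0.107, so C* = 23.
From dR/dt = 0: 0.811(1 - R*/448) = 0.0287·23, giving R* = 448·(1 - 0.813) = 84.
From dC/dt = 0: 0.0112·84 - 0.153 = 0.0444P*, so P* = 0.787/0.0444 = 17.7.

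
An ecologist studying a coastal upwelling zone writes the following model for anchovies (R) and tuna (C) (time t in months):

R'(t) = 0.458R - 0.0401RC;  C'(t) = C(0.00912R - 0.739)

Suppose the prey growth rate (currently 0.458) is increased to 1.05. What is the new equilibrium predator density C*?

C* ≈ 26.2

At the interior fixed point, setting dR/dt = 0 with R > 0 fixes C* = (prey growth rate)/(RC coefficient) — independent of the other coefficients.
With the change, C* = 1.05/0.0401 = 26.2; it rises from 11.4.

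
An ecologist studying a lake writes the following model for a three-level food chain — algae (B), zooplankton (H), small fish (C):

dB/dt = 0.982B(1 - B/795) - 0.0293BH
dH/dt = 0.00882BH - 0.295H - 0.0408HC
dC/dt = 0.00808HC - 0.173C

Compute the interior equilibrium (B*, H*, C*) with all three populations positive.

From dC/dt = 0: 0.00808H* = 0.173, so H* = 21.4.
From dB/dt = 0: 0.982(1 - B*/795) = 0.0293·21.4, giving B* = 795·(1 - 0.639) = 287.
From dH/dt = 0: 0.00882·287 - 0.295 = 0.0408C*, so C* = 2.24/0.0408 = 54.8.

B* ≈ 287, H* ≈ 21.4, C* ≈ 54.8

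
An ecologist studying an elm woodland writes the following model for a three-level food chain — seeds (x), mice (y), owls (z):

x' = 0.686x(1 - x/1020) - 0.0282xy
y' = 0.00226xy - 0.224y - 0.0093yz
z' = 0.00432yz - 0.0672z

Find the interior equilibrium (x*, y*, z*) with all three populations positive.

x* ≈ 368, y* ≈ 15.6, z* ≈ 65.3

From dz/dt = 0: 0.00432y* = 0.0672, so y* = 15.6.
From dx/dt = 0: 0.686(1 - x*/1020) = 0.0282·15.6, giving x* = 1020·(1 - 0.639) = 368.
From dy/dt = 0: 0.00226·368 - 0.224 = 0.0093z*, so z* = 0.607/0.0093 = 65.3.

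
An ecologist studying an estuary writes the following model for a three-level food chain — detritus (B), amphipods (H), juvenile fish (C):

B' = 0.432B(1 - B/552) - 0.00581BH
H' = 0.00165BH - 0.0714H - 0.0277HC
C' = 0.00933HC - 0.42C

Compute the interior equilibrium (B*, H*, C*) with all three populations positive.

From dC/dt = 0: 0.00933H* = 0.42, so H* = 45.
From dB/dt = 0: 0.432(1 - B*/552) = 0.00581·45, giving B* = 552·(1 - 0.605) = 218.
From dH/dt = 0: 0.00165·218 - 0.0714 = 0.0277C*, so C* = 0.288/0.0277 = 10.4.

B* ≈ 218, H* ≈ 45, C* ≈ 10.4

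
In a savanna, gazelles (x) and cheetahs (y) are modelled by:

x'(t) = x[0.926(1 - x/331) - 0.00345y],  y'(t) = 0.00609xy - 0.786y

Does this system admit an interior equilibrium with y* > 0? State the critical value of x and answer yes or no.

The predator equation gives dy/dt > 0 only when x > 0.786/0.00609 = 129.
Without the predator, x → K = 331. Since 331 > 129, the predator can invade and persist.

Threshold x = 129; K > 129, so yes, the predator persists.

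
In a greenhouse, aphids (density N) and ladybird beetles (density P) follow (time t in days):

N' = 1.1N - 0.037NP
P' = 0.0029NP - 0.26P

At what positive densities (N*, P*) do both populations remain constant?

Set dP/dt = 0 with P > 0: 0.0029N - 0.26 = 0, so N* = 0.26/0.0029 = 89.7.
Set dN/dt = 0 with N > 0: 1.1 - 0.037P = 0, so P* = 1.1/0.037 = 29.7.

N* ≈ 89.7, P* ≈ 29.7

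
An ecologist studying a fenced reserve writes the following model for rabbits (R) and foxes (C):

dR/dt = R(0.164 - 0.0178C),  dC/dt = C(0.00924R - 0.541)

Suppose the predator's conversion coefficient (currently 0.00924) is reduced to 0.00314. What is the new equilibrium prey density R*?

At the interior fixed point, setting dC/dt = 0 with C > 0 fixes R* = (predator death rate)/(RC coefficient) — independent of the other coefficients.
With the change, R* = 0.541/0.00314 = 172; it rises from 58.5.

R* ≈ 172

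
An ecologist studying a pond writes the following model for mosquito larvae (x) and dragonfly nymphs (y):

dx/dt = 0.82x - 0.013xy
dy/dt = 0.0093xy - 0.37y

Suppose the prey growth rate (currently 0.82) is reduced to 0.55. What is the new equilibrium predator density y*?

y* ≈ 42.3

At the interior fixed point, setting dx/dt = 0 with x > 0 fixes y* = (prey growth rate)/(xy coefficient) — independent of the other coefficients.
With the change, y* = 0.55/0.013 = 42.3; it falls from 63.1.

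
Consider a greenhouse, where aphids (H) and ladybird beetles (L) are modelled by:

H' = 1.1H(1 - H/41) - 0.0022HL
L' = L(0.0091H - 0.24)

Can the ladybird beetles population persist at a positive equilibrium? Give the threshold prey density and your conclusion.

The predator equation gives dL/dt > 0 only when H > 0.24/0.0091 = 26.4.
Without the predator, H → K = 41. Since 41 > 26.4, the predator can invade and persist.

Threshold H = 26.4; K > 26.4, so yes, the predator persists.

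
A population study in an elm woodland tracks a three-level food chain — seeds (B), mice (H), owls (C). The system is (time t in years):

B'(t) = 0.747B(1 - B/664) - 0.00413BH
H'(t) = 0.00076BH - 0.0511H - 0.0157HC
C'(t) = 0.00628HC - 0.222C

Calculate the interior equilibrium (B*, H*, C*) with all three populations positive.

B* ≈ 534, H* ≈ 35.4, C* ≈ 22.6

From dC/dt = 0: 0.00628H* = 0.222, so H* = 35.4.
From dB/dt = 0: 0.747(1 - B*/664) = 0.00413·35.4, giving B* = 664·(1 - 0.195) = 534.
From dH/dt = 0: 0.00076·534 - 0.0511 = 0.0157C*, so C* = 0.355/0.0157 = 22.6.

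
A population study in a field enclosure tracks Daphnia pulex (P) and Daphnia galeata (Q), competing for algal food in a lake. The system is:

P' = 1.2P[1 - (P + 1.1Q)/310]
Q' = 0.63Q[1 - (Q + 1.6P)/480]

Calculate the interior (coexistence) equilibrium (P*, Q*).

P* ≈ 287, Q* ≈ 21.1

Setting both brackets to zero gives the nullclines P + 1.1Q = 310 and 1.6P + Q = 480.
Substituting Q = 480 - 1.6P into the first: P(1 - 1.1·1.6) = 310 - 1.1·480.
So P* = -218/-0.76 = 287, and then Q* = 480 - 1.6·287 = 21.1.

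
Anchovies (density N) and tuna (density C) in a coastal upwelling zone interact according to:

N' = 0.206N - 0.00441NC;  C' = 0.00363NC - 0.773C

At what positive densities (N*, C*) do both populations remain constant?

N* ≈ 213, C* ≈ 46.7

Set dC/dt = 0 with C > 0: 0.00363N - 0.773 = 0, so N* = 0.773/0.00363 = 213.
Set dN/dt = 0 with N > 0: 0.206 - 0.00441C = 0, so C* = 0.206/0.00441 = 46.7.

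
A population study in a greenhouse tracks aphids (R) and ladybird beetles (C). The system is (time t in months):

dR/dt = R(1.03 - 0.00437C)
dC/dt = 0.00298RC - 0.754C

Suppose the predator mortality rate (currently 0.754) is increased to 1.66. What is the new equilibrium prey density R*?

At the interior fixed point, setting dC/dt = 0 with C > 0 fixes R* = (predator death rate)/(RC coefficient) — independent of the other coefficients.
With the change, R* = 1.66/0.00298 = 557; it rises from 253.

R* ≈ 557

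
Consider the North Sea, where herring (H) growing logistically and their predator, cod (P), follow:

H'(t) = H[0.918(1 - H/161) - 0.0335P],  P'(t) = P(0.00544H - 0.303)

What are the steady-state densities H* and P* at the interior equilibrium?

H* ≈ 55.7, P* ≈ 17.9

From dP/dt = 0 with P > 0: 0.00544H* = 0.303, so H* = 55.7.
Substitute into dH/dt = 0: 0.918(1 - 55.7/161) = 0.0335P*.
The bracket is 0.654, giving P* = 0.6/0.0335 = 17.9.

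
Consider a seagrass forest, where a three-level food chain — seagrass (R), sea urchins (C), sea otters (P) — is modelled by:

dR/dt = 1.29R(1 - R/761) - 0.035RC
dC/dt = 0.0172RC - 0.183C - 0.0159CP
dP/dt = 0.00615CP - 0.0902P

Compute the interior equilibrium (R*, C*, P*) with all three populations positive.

From dP/dt = 0: 0.00615C* = 0.0902, so C* = 14.7.
From dR/dt = 0: 1.29(1 - R*/761) = 0.035·14.7, giving R* = 761·(1 - 0.398) = 458.
From dC/dt = 0: 0.0172·458 - 0.183 = 0.0159P*, so P* = 7.7/0.0159 = 484.

R* ≈ 458, C* ≈ 14.7, P* ≈ 484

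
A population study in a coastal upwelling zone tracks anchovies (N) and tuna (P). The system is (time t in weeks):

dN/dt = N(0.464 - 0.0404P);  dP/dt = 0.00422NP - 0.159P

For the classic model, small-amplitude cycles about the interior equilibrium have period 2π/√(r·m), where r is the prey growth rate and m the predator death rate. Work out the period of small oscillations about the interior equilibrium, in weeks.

Here r = 0.464 and m = 0.159, so r·m = 0.0738.
ω = √0.0738 = 0.272 per week, hence T = 2π/ω ≈ 23.1 weeks.

T ≈ 23.1 weeks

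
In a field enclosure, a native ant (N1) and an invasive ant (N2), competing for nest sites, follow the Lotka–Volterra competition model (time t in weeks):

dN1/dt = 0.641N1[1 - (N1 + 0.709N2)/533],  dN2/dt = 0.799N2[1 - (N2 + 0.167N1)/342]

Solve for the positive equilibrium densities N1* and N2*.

N1* ≈ 330, N2* ≈ 287

Setting both brackets to zero gives the nullclines N1 + 0.709N2 = 533 and 0.167N1 + N2 = 342.
Substituting N2 = 342 - 0.167N1 into the first: N1(1 - 0.709·0.167) = 533 - 0.709·342.
So N1* = 291/0.882 = 330, and then N2* = 342 - 0.167·330 = 287.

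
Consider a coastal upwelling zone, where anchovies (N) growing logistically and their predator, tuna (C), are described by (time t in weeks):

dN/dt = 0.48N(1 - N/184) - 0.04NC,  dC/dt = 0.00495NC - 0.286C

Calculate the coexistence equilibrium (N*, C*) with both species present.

From dC/dt = 0 with C > 0: 0.00495N* = 0.286, so N* = 57.8.
Substitute into dN/dt = 0: 0.48(1 - 57.8/184) = 0.04C*.
The bracket is 0.686, giving C* = 0.329/0.04 = 8.23.

N* ≈ 57.8, C* ≈ 8.23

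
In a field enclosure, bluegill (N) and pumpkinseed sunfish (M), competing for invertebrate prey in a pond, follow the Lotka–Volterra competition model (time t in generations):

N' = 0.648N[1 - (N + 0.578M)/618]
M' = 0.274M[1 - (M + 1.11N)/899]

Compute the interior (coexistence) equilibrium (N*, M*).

Setting both brackets to zero gives the nullclines N + 0.578M = 618 and 1.11N + M = 899.
Substituting M = 899 - 1.11N into the first: N(1 - 0.578·1.11) = 618 - 0.578·899.
So N* = 98.4/0.358 = 274, and then M* = 899 - 1.11·274 = 594.

N* ≈ 274, M* ≈ 594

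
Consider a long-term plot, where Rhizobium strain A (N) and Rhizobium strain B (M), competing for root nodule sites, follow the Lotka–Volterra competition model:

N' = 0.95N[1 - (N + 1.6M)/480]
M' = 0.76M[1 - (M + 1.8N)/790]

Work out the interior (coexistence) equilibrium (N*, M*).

Setting both brackets to zero gives the nullclines N + 1.6M = 480 and 1.8N + M = 790.
Substituting M = 790 - 1.8N into the first: N(1 - 1.6·1.8) = 480 - 1.6·790.
So N* = -784/-1.88 = 417, and then M* = 790 - 1.8·417 = 39.4.

N* ≈ 417, M* ≈ 39.4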